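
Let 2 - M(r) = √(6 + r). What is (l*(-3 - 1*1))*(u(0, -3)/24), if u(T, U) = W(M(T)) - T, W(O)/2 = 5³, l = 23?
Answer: -2875/3 ≈ -958.33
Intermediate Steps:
M(r) = 2 - √(6 + r)
W(O) = 250 (W(O) = 2*5³ = 2*125 = 250)
u(T, U) = 250 - T
(l*(-3 - 1*1))*(u(0, -3)/24) = (23*(-3 - 1*1))*((250 - 1*0)/24) = (23*(-3 - 1))*((250 + 0)*(1/24)) = (23*(-4))*(250*(1/24)) = -92*125/12 = -2875/3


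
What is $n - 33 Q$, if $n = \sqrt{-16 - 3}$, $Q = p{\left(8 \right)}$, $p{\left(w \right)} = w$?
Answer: $-264 + i \sqrt{19} \approx -264.0 + 4.3589 i$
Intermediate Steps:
$Q = 8$
$n = i \sqrt{19}$ ($n = \sqrt{-19} = i \sqrt{19} \approx 4.3589 i$)
$n - 33 Q = i \sqrt{19} - 264 = -264 + i \sqrt{19}$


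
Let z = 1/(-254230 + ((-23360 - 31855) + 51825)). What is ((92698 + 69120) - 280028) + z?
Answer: -30453260201/257620 ≈ -1.1821e+5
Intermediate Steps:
z = -1/257620 (z = 1/(-254230 + (-55215 + 51825)) = 1/(-254230 - 3390) = 1/(-257620) = -1/257620 ≈ -3.8817e-6)
((92698 + 69120) - 280028) + z = ((92698 + 69120) - 280028) - 1/257620 = (161818 - 280028) - 1/257620 = -118210 - 1/257620 = -30453260201/257620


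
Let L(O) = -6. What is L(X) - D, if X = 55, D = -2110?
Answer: 2104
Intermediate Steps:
L(X) - D = -6 - 1*(-2110) = -6 + 2110 = 2104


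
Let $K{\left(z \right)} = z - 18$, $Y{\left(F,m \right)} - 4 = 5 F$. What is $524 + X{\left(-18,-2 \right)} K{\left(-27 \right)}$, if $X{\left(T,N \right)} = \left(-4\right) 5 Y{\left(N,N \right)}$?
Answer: $-4876$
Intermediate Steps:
$Y{\left(F,m \right)} = 4 + 5 F$
$K{\left(z \right)} = -18 + z$ ($K{\left(z \right)} = z - 18 = -18 + z$)
$X{\left(T,N \right)} = -80 - 100 N$ ($X{\left(T,N \right)} = \left(-4\right) 5 \left(4 + 5 N\right) = - 20 \left(4 + 5 N\right) = -80 - 100 N$)
$524 + X{\left(-18,-2 \right)} K{\left(-27 \right)} = 524 + \left(-80 - -200\right) \left(-18 - 27\right) = 524 + \left(-80 + 200\right) \left(-45\right) = 524 + 120 \left(-45\right) = 524 - 5400 = -4876$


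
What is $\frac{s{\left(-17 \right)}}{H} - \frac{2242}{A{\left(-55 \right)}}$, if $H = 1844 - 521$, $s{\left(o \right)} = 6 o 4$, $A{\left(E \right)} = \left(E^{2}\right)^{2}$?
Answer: $- \frac{1245473722}{4035425625} \approx -0.30864$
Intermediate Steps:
$A{\left(E \right)} = E^{4}$
$s{\left(o \right)} = 24 o$
$H = 1323$
$\frac{s{\left(-17 \right)}}{H} - \frac{2242}{A{\left(-55 \right)}} = \frac{24 \left(-17\right)}{1323} - \frac{2242}{\left(-55\right)^{4}} = \left(-408\right) \frac{1}{1323} - \frac{2242}{9150625} = - \frac{136}{441} - \frac{2242}{9150625} = - \frac{1245473722}{4035425625}$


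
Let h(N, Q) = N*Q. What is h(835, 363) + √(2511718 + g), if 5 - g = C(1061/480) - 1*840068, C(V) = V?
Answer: 303105 + √48265758570/120 ≈ 3.0494e+5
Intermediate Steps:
g = 403233979/480 (g = 5 - (1061/480 - 1*840068) = 5 - (1061*(1/480) - 840068) = 5 - (1061/480 - 840068) = 5 - 1*(-403231579/480) = 5 + 403231579/480 = 403233979/480 ≈ 8.4007e+5)
h(835, 363) + √(2511718 + g) = 835*363 + √(2511718 + 403233979/480) = 303105 + √(1608858619/480) = 303105 + √48265758570/120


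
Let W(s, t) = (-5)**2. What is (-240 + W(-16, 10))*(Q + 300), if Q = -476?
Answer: 37840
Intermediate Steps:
W(s, t) = 25
(-240 + W(-16, 10))*(Q + 300) = (-240 + 25)*(-476 + 300) = -215*(-176) = 37840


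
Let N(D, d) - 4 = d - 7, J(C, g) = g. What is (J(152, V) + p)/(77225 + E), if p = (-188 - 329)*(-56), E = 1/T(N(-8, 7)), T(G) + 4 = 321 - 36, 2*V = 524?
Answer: 4104567/10850113 ≈ 0.37830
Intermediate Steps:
V = 262 (V = (½)*524 = 262)
N(D, d) = -3 + d (N(D, d) = 4 + (d - 7) = 4 + (-7 + d) = -3 + d)
T(G) = 281 (T(G) = -4 + (321 - 36) = -4 + 285 = 281)
E = 1/281 ≈ 0.0035587
p = 28952 (p = -517*(-56) = 28952)
(J(152, V) + p)/(77225 + E) = (262 + 28952)/(77225 + 1/281) = 29214/(21700226/281) = 29214*(281/21700226) = 4104567/10850113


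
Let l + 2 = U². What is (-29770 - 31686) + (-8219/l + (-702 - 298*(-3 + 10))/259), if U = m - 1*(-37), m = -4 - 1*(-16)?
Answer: -38193949629/621341 ≈ -61470.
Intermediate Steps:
m = 12 (m = -4 + 16 = 12)
U = 49 (U = 12 - 1*(-37) = 12 + 37 = 49)
l = 2399 (l = -2 + 49² = -2 + 2401 = 2399)
(-29770 - 31686) + (-8219/l + (-702 - 298*(-3 + 10))/259) = (-29770 - 31686) + (-8219/2399 + (-702 - 298*(-3 + 10))/259) = -61456 + (-8219*1/2399 + (-702 - 298*7)*(1/259)) = -61456 + (-8219/2399 + (-702 - 1*2086)*(1/259)) = -61456 + (-8219/2399 + (-702 - 2086)*(1/259)) = -61456 + (-8219/2399 - 2788*1/259) = -61456 + (-8219/2399 - 2788/259) = -61456 - 8817133/621341 = -38193949629/621341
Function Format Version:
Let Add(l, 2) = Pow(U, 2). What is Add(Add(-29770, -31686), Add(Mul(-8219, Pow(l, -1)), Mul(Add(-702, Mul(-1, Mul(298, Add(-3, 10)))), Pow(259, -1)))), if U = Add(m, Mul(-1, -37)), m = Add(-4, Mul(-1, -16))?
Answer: Rational(-38193949629, 621341) ≈ -61470.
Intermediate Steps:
m = 12 (m = Add(-4, 16) = 12)
U = 49 (U = Add(12, Mul(-1, -37)) = Add(12, 37) = 49)
l = 2399 (l = Add(-2, Pow(49, 2)) = Add(-2, 2401) = 2399)
Add(Add(-29770, -31686), Add(Mul(-8219, Pow(l, -1)), Mul(Add(-702, Mul(-1, Mul(298, Add(-3, 10)))), Pow(259, -1)))) = Add(Add(-29770, -31686), Add(Mul(-8219, Pow(2399, -1)), Mul(Add(-702, Mul(-1, Mul(298, Add(-3, 10)))), Pow(259, -1)))) = Add(-61456, Add(Mul(-8219, Rational(1, 2399)), Mul(Add(-702, Mul(-1, Mul(298, 7))), Rational(1, 259)))) = Add(-61456, Add(Rational(-8219, 2399), Mul(Add(-702, Mul(-1, 2086)), Rational(1, 259)))) = Add(-61456, Add(Rational(-8219, 2399), Mul(Add(-702, -2086), Rational(1, 259)))) = Add(-61456, Add(Rational(-8219, 2399), Mul(-2788, Rational(1, 259)))) = Add(-61456, Add(Rational(-8219, 2399), Rational(-2788, 259))) = Add(-61456, Rational(-8817133, 621341)) = Rational(-38193949629, 621341)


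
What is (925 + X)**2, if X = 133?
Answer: 1119364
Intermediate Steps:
(925 + X)**2 = (925 + 133)**2 = 1058**2 = 1119364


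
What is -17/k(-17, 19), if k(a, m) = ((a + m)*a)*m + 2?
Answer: 17/644 ≈ 0.026398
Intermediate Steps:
k(a, m) = 2 + a*m*(a + m) (k(a, m) = (a*(a + m))*m + 2 = a*m*(a + m) + 2 = 2 + a*m*(a + m))
-17/k(-17, 19) = -17/(2 - 17*19² + 19*(-17)²) = -17/(2 - 17*361 + 19*289) = -17/(2 - 6137 + 5491) = -17/(-644) = -17*(-1/644) = 17/644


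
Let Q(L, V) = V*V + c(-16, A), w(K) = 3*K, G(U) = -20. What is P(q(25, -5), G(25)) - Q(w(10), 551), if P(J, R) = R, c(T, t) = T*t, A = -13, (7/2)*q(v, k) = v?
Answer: -303829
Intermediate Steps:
q(v, k) = 2*v/7
Q(L, V) = 208 + V**2 (Q(L, V) = V*V - 16*(-13) = V**2 + 208 = 208 + V**2)
P(q(25, -5), G(25)) - Q(w(10), 551) = -20 - (208 + 551**2) = -20 - (208 + 303601) = -20 - 1*303809 = -20 - 303809 = -303829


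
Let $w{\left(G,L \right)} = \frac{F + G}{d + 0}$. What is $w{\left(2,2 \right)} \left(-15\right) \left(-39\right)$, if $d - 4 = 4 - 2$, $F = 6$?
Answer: $780$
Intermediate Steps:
$d = 6$ ($d = 4 + \left(4 - 2\right) = 4 + 2 = 6$)
$w{\left(G,L \right)} = 1 + \frac{G}{6}$ ($w{\left(G,L \right)} = \frac{6 + G}{6 + 0} = \frac{6 + G}{6} = \left(6 + G\right) \frac{1}{6} = 1 + \frac{G}{6}$)
$w{\left(2,2 \right)} \left(-15\right) \left(-39\right) = \left(1 + \frac{1}{6} \cdot 2\right) \left(-15\right) \left(-39\right) = \left(1 + \frac{1}{3}\right) \left(-15\right) \left(-39\right) = \frac{4}{3} \left(-15\right) \left(-39\right) = \left(-20\right) \left(-39\right) = 780$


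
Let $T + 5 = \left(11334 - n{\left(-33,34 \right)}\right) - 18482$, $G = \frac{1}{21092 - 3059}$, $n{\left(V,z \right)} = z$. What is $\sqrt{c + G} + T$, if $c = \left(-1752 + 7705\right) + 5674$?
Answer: $-7187 + \frac{2 \sqrt{945243388959}}{18033} \approx -7079.2$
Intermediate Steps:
$c = 11627$ ($c = 5953 + 5674 = 11627$)
$G = \frac{1}{18033} \approx 5.5454 \cdot 10^{-5}$
$T = -7187$ ($T = -5 + \left(\left(11334 - 34\right) - 18482\right) = -5 + \left(11300 - 18482\right) = -5 - 7182 = -7187$)
$\sqrt{c + G} + T = \sqrt{11627 + \frac{1}{18033}} - 7187 = \sqrt{\frac{209669692}{18033}} - 7187 = \frac{2 \sqrt{945243388959}}{18033} - 7187 = -7187 + \frac{2 \sqrt{945243388959}}{18033}$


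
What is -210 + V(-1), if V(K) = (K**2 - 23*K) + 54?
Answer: -132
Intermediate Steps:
V(K) = 54 + K**2 - 23*K
-210 + V(-1) = -210 + (54 + (-1)**2 - 23*(-1)) = -210 + (54 + 1 + 23) = -210 + 78 = -132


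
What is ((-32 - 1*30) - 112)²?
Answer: 30276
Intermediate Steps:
((-32 - 1*30) - 112)² = ((-32 - 30) - 112)² = (-62 - 112)² = (-174)² = 30276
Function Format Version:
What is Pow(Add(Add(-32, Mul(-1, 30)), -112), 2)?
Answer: 30276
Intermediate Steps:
Pow(Add(Add(-32, Mul(-1, 30)), -112), 2) = Pow(Add(Add(-32, -30), -112), 2) = Pow(Add(-62, -112), 2) = Pow(-174, 2) = 30276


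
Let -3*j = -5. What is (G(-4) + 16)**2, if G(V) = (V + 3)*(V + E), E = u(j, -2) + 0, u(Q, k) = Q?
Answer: 3025/9 ≈ 336.11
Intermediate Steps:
j = 5/3 (j = -1/3*(-5) = 5/3 ≈ 1.6667)
E = 5/3 (E = 5/3 + 0 = 5/3 ≈ 1.6667)
G(V) = (3 + V)*(5/3 + V) (G(V) = (V + 3)*(V + 5/3) = (3 + V)*(5/3 + V))
(G(-4) + 16)**2 = ((5 + (-4)**2 + (14/3)*(-4)) + 16)**2 = ((5 + 16 - 56/3) + 16)**2 = (7/3 + 16)**2 = (55/3)**2 = 3025/9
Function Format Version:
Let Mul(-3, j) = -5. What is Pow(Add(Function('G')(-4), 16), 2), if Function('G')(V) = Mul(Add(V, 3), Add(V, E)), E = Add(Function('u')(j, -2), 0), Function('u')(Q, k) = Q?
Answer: Rational(3025, 9) ≈ 336.11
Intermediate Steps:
j = Rational(5, 3) (j = Mul(Rational(-1, 3), -5) = Rational(5, 3) ≈ 1.6667)
E = Rational(5, 3) (E = Add(Rational(5, 3), 0) = Rational(5, 3) ≈ 1.6667)
Function('G')(V) = Mul(Add(3, V), Add(Rational(5, 3), V)) (Function('G')(V) = Mul(Add(V, 3), Add(V, Rational(5, 3))) = Mul(Add(3, V), Add(Rational(5, 3), V)))
Pow(Add(Function('G')(-4), 16), 2) = Pow(Add(Add(5, Pow(-4, 2), Mul(Rational(14, 3), -4)), 16), 2) = Pow(Add(Add(5, 16, Rational(-56, 3)), 16), 2) = Pow(Add(Rational(7, 3), 16), 2) = Pow(Rational(55, 3), 2) = Rational(3025, 9)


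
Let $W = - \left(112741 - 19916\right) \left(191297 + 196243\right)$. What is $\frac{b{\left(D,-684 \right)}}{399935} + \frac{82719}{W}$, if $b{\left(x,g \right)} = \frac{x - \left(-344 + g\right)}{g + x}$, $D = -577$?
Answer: $- \frac{1287570825837}{403156325609511500} \approx -3.1937 \cdot 10^{-6}$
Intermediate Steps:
$b{\left(x,g \right)} = \frac{344 + x - g}{g + x}$
$W = -35973400500$ ($W = - 92825 \cdot 387540 = \left(-1\right) 35973400500 = -35973400500$)
$\frac{b{\left(D,-684 \right)}}{399935} + \frac{82719}{W} = \frac{\frac{1}{-684 - 577} \left(344 - 577 - -684\right)}{399935} + \frac{82719}{-35973400500} = \frac{344 - 577 + 684}{-1261} \cdot \frac{1}{399935} + 82719 \left(- \frac{1}{35973400500}\right) = \left(- \frac{1}{1261}\right) 451 \cdot \frac{1}{399935} - \frac{9191}{3997044500} = \left(- \frac{451}{1261}\right) \frac{1}{399935} - \frac{9191}{3997044500} = - \frac{451}{504318035} - \frac{9191}{3997044500} = - \frac{1287570825837}{403156325609511500}$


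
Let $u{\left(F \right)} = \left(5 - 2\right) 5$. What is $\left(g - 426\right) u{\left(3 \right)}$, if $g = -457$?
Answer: $-13245$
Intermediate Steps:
$u{\left(F \right)} = 15$ ($u{\left(F \right)} = 3 \cdot 5 = 15$)
$\left(g - 426\right) u{\left(3 \right)} = \left(-457 - 426\right) 15 = \left(-883\right) 15 = -13245$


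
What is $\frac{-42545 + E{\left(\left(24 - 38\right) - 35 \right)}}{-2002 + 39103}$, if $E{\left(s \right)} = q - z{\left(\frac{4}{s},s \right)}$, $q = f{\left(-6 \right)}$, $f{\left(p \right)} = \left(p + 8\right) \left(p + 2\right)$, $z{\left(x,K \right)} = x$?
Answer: $- \frac{695031}{605983} \approx -1.1469$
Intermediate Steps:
$f{\left(p \right)} = \left(2 + p\right) \left(8 + p\right)$ ($f{\left(p \right)} = \left(8 + p\right) \left(2 + p\right) = \left(2 + p\right) \left(8 + p\right)$)
$q = -8$ ($q = 16 + \left(-6\right)^{2} + 10 \left(-6\right) = 16 + 36 - 60 = -8$)
$E{\left(s \right)} = -8 - \frac{4}{s}$
$\frac{-42545 + E{\left(\left(24 - 38\right) - 35 \right)}}{-2002 + 39103} = \frac{-42545 - \left(8 + \frac{4}{\left(24 - 38\right) - 35}\right)}{-2002 + 39103} = \frac{-42545 - \left(8 + \frac{4}{-14 - 35}\right)}{37101} = \left(-42545 - \left(8 + \frac{4}{-49}\right)\right) \frac{1}{37101} = \left(-42545 - \frac{388}{49}\right) \frac{1}{37101} = \left(- \frac{2085093}{49}\right) \frac{1}{37101} = - \frac{695031}{605983}$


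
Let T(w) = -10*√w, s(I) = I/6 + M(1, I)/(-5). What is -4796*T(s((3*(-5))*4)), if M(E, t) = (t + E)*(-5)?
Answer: 47960*I*√69 ≈ 3.9839e+5*I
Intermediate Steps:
M(E, t) = -5*E - 5*t (M(E, t) = (E + t)*(-5) = -5*E - 5*t)
s(I) = 1 + 7*I/6 (s(I) = I/6 + (-5*1 - 5*I)/(-5) = I*(⅙) + (-5 - 5*I)*(-⅕) = I/6 + (1 + I) = 1 + 7*I/6)
-4796*T(s((3*(-5))*4)) = -(-47960)*√(1 + 7*((3*(-5))*4)/6) = -(-47960)*√(1 + 7*(-15*4)/6) = -(-47960)*√(1 + (7/6)*(-60)) = -(-47960)*√(1 - 70) = -(-47960)*√(-69) = -(-47960)*I*√69 = 47960*I*√69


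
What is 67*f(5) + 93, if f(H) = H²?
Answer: 1768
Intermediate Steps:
67*f(5) + 93 = 67*5² + 93 = 67*25 + 93 = 1675 + 93 = 1768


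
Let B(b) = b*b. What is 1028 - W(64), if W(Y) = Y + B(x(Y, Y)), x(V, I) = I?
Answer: -3132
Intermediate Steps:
B(b) = b**2
W(Y) = Y + Y**2
1028 - W(64) = 1028 - 64*(1 + 64) = 1028 - 64*65 = 1028 - 1*4160 = 1028 - 4160 = -3132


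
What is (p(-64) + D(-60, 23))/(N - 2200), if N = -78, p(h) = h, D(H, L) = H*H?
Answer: -104/67 ≈ -1.5522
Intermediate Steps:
D(H, L) = H**2
(p(-64) + D(-60, 23))/(N - 2200) = (-64 + (-60)**2)/(-78 - 2200) = (-64 + 3600)/(-2278) = 3536*(-1/2278) = -104/67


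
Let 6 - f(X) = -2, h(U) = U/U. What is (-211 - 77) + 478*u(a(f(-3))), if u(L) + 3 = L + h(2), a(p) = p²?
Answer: 29348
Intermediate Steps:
h(U) = 1
f(X) = 8 (f(X) = 6 - 1*(-2) = 6 + 2 = 8)
u(L) = -2 + L (u(L) = -3 + (L + 1) = -3 + (1 + L) = -2 + L)
(-211 - 77) + 478*u(a(f(-3))) = (-211 - 77) + 478*(-2 + 8²) = -288 + 478*(-2 + 64) = -288 + 478*62 = -288 + 29636 = 29348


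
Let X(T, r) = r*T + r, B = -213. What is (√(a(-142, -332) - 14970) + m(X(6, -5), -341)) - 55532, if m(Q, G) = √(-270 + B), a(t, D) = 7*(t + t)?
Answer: -55532 + I*√483 + I*√16958 ≈ -55532.0 + 152.2*I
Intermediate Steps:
a(t, D) = 14*t (a(t, D) = 7*(2*t) = 14*t)
X(T, r) = r + T*r (X(T, r) = T*r + r = r + T*r)
m(Q, G) = I*√483 (m(Q, G) = √(-270 - 213) = √(-483) = I*√483)
(√(a(-142, -332) - 14970) + m(X(6, -5), -341)) - 55532 = (√(14*(-142) - 14970) + I*√483) - 55532 = (√(-1988 - 14970) + I*√483) - 55532 = (√(-16958) + I*√483) - 55532 = (I*√16958 + I*√483) - 55532 = (I*√483 + I*√16958) - 55532 = -55532 + I*√483 + I*√16958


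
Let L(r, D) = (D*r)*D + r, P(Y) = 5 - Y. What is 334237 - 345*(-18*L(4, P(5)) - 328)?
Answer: 472237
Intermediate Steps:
L(r, D) = r + r*D² (L(r, D) = r*D² + r = r + r*D²)
334237 - 345*(-18*L(4, P(5)) - 328) = 334237 - 345*(-72*(1 + (5 - 1*5)²) - 328) = 334237 - 345*(-72*(1 + (5 - 5)²) - 328) = 334237 - 345*(-72*(1 + 0²) - 328) = 334237 - 345*(-72*(1 + 0) - 328) = 334237 - 345*(-72 - 328) = 334237 - 345*(-400) = 334237 - 1*(-138000) = 334237 + 138000 = 472237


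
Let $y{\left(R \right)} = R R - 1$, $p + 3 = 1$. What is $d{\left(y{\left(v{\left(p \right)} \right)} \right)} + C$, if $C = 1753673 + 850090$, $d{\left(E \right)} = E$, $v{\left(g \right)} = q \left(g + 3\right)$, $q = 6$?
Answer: $2603798$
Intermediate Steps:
$p = -2$ ($p = -3 + 1 = -2$)
$v{\left(g \right)} = 18 + 6 g$ ($v{\left(g \right)} = 6 \left(g + 3\right) = 6 \left(3 + g\right) = 18 + 6 g$)
$y{\left(R \right)} = -1 + R^{2}$ ($y{\left(R \right)} = R^{2} - 1 = -1 + R^{2}$)
$C = 2603763$
$d{\left(y{\left(v{\left(p \right)} \right)} \right)} + C = \left(-1 + \left(18 + 6 \left(-2\right)\right)^{2}\right) + 2603763 = \left(-1 + \left(18 - 12\right)^{2}\right) + 2603763 = \left(-1 + 6^{2}\right) + 2603763 = \left(-1 + 36\right) + 2603763 = 35 + 2603763 = 2603798$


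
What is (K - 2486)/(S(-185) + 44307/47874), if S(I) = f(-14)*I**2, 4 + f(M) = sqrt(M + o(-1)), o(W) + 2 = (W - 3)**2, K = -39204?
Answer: 60480820/198603221 ≈ 0.30453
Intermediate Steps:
o(W) = -2 + (-3 + W)**2 (o(W) = -2 + (W - 3)**2 = -2 + (-3 + W)**2)
f(M) = -4 + sqrt(14 + M) (f(M) = -4 + sqrt(M + (-2 + (-3 - 1)**2)) = -4 + sqrt(M + (-2 + (-4)**2)) = -4 + sqrt(M + (-2 + 16)) = -4 + sqrt(M + 14) = -4 + sqrt(14 + M))
S(I) = -4*I**2 (S(I) = (-4 + sqrt(14 - 14))*I**2 = (-4 + sqrt(0))*I**2 = (-4 + 0)*I**2 = -4*I**2)
(K - 2486)/(S(-185) + 44307/47874) = (-39204 - 2486)/(-4*(-185)**2 + 44307/47874) = -41690/(-4*34225 + 44307*(1/47874)) = -41690/(-136900 + 14769/15958) = -41690/(-2184635431/15958) = -41690*(-15958/2184635431) = 60480820/198603221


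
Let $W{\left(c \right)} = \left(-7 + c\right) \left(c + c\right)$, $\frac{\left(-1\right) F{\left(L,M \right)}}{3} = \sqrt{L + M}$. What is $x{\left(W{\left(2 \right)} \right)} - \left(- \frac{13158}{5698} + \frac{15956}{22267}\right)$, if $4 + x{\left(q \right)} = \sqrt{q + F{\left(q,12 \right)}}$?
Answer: $- \frac{21816969}{9062669} + \sqrt{-20 - 6 i \sqrt{2}} \approx -1.4785 - 4.5676 i$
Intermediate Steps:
$F{\left(L,M \right)} = - 3 \sqrt{L + M}$
$W{\left(c \right)} = 2 c \left(-7 + c\right)$ ($W{\left(c \right)} = \left(-7 + c\right) 2 c = 2 c \left(-7 + c\right)$)
$x{\left(q \right)} = -4 + \sqrt{q - 3 \sqrt{12 + q}}$ ($x{\left(q \right)} = -4 + \sqrt{q - 3 \sqrt{q + 12}} = -4 + \sqrt{q - 3 \sqrt{12 + q}}$)
$x{\left(W{\left(2 \right)} \right)} - \left(- \frac{13158}{5698} + \frac{15956}{22267}\right) = \left(-4 + \sqrt{2 \cdot 2 \left(-7 + 2\right) - 3 \sqrt{12 + 2 \cdot 2 \left(-7 + 2\right)}}\right) - \left(- \frac{13158}{5698} + \frac{15956}{22267}\right) = \left(-4 + \sqrt{2 \cdot 2 \left(-5\right) - 3 \sqrt{12 + 2 \cdot 2 \left(-5\right)}}\right) - \left(\left(-13158\right) \frac{1}{5698} + 15956 \cdot \frac{1}{22267}\right) = \left(-4 + \sqrt{-20 - 3 \sqrt{12 - 20}}\right) - \left(- \frac{6579}{2849} + \frac{15956}{22267}\right) = \left(-4 + \sqrt{-20 - 3 \sqrt{-8}}\right) - - \frac{14433707}{9062669} = \left(-4 + \sqrt{-20 - 3 \cdot 2 i \sqrt{2}}\right) + \frac{14433707}{9062669} = \left(-4 + \sqrt{-20 - 6 i \sqrt{2}}\right) + \frac{14433707}{9062669} = - \frac{21816969}{9062669} + \sqrt{-20 - 6 i \sqrt{2}}$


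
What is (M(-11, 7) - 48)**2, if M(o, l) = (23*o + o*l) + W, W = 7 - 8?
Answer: 143641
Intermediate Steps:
W = -1
M(o, l) = -1 + 23*o + l*o (M(o, l) = (23*o + o*l) - 1 = (23*o + l*o) - 1 = -1 + 23*o + l*o)
(M(-11, 7) - 48)**2 = ((-1 + 23*(-11) + 7*(-11)) - 48)**2 = ((-1 - 253 - 77) - 48)**2 = (-331 - 48)**2 = (-379)**2 = 143641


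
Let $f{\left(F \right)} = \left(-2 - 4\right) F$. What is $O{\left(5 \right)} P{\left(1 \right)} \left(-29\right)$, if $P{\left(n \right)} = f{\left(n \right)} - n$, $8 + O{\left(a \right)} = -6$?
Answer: $-2842$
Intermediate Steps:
$f{\left(F \right)} = - 6 F$
$O{\left(a \right)} = -14$ ($O{\left(a \right)} = -8 - 6 = -14$)
$P{\left(n \right)} = - 7 n$ ($P{\left(n \right)} = - 6 n - n = - 7 n$)
$O{\left(5 \right)} P{\left(1 \right)} \left(-29\right) = - 14 \left(\left(-7\right) 1\right) \left(-29\right) = \left(-14\right) \left(-7\right) \left(-29\right) = 98 \left(-29\right) = -2842$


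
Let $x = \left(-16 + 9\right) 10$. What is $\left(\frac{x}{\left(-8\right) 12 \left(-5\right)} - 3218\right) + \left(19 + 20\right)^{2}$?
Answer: $- \frac{81463}{48} \approx -1697.1$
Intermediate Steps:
$x = -70$ ($x = \left(-7\right) 10 = -70$)
$\left(\frac{x}{\left(-8\right) 12 \left(-5\right)} - 3218\right) + \left(19 + 20\right)^{2} = \left(- \frac{70}{\left(-8\right) 12 \left(-5\right)} - 3218\right) + \left(19 + 20\right)^{2} = \left(- \frac{70}{\left(-96\right) \left(-5\right)} - 3218\right) + 39^{2} = \left(- \frac{70}{480} - 3218\right) + 1521 = \left(\left(-70\right) \frac{1}{480} - 3218\right) + 1521 = \left(- \frac{7}{48} - 3218\right) + 1521 = - \frac{154471}{48} + 1521 = - \frac{81463}{48}$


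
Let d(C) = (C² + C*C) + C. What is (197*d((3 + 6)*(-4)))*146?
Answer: 73515672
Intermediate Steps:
d(C) = C + 2*C² (d(C) = (C² + C²) + C = 2*C² + C = C + 2*C²)
(197*d((3 + 6)*(-4)))*146 = (197*(((3 + 6)*(-4))*(1 + 2*((3 + 6)*(-4)))))*146 = (197*((9*(-4))*(1 + 2*(9*(-4)))))*146 = (197*(-36*(1 + 2*(-36))))*146 = (197*(-36*(1 - 72)))*146 = (197*(-36*(-71)))*146 = (197*2556)*146 = 503532*146 = 73515672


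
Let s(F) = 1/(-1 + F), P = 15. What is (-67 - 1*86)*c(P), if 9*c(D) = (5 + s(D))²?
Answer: -85697/196 ≈ -437.23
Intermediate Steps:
c(D) = (5 + 1/(-1 + D))²/9
(-67 - 1*86)*c(P) = (-67 - 1*86)*((-4 + 5*15)²/(9*(-1 + 15)²)) = (-67 - 86)*((⅑)*(-4 + 75)²/14²) = -17*71²/196 = -17*5041/196 = -153*5041/1764 = -85697/196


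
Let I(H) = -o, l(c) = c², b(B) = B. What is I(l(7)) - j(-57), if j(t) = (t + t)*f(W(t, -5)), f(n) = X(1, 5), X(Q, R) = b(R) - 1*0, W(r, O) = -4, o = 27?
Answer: 543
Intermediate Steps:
X(Q, R) = R (X(Q, R) = R - 1*0 = R + 0 = R)
f(n) = 5
I(H) = -27 (I(H) = -1*27 = -27)
j(t) = 10*t (j(t) = (t + t)*5 = (2*t)*5 = 10*t)
I(l(7)) - j(-57) = -27 - 10*(-57) = -27 - 1*(-570) = -27 + 570 = 543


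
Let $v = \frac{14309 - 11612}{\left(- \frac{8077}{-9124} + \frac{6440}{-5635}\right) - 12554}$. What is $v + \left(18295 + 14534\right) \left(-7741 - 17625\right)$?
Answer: $- \frac{222568008621432182}{267271775} \approx -8.3274 \cdot 10^{8}$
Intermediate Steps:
$v = - \frac{57417332}{267271775}$ ($v = \frac{2697}{\left(\left(-8077\right) \left(- \frac{1}{9124}\right) + 6440 \left(- \frac{1}{5635}\right)\right) - 12554} = \frac{2697}{\left(\frac{8077}{9124} - \frac{8}{7}\right) - 12554} = \frac{2697}{- \frac{16453}{63868} - 12554} = \frac{2697}{- \frac{801815325}{63868}} = 2697 \left(- \frac{63868}{801815325}\right) = - \frac{57417332}{267271775} \approx -0.21483$)
$v + \left(18295 + 14534\right) \left(-7741 - 17625\right) = - \frac{57417332}{267271775} + \left(18295 + 14534\right) \left(-7741 - 17625\right) = - \frac{57417332}{267271775} + 32829 \left(-25366\right) = - \frac{57417332}{267271775} - 832740414 = - \frac{222568008621432182}{267271775}$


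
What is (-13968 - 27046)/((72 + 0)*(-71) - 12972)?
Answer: 20507/9042 ≈ 2.2680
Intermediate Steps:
(-13968 - 27046)/((72 + 0)*(-71) - 12972) = -41014/(72*(-71) - 12972) = -41014/(-5112 - 12972) = -41014/(-18084) = -41014*(-1/18084) = 20507/9042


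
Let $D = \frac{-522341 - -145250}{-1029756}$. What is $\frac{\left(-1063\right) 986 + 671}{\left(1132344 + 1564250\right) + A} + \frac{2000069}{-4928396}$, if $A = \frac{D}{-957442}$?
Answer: $- \frac{266848913464200917295703}{335972212277667459362308} \approx -0.79426$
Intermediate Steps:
$D = \frac{9669}{26404}$ ($D = \left(-522341 + 145250\right) \left(- \frac{1}{1029756}\right) = \left(-377091\right) \left(- \frac{1}{1029756}\right) = \frac{9669}{26404} \approx 0.36619$)
$A = - \frac{9669}{25280298568}$ ($A = \frac{9669}{26404 \left(-957442\right)} = \frac{9669}{26404} \left(- \frac{1}{957442}\right) = - \frac{9669}{25280298568} \approx -3.8247 \cdot 10^{-7}$)
$\frac{\left(-1063\right) 986 + 671}{\left(1132344 + 1564250\right) + A} + \frac{2000069}{-4928396} = \frac{\left(-1063\right) 986 + 671}{\left(1132344 + 1564250\right) - \frac{9669}{25280298568}} + \frac{2000069}{-4928396} = \frac{-1048118 + 671}{2696594 - \frac{9669}{25280298568}} + 2000069 \left(- \frac{1}{4928396}\right) = - \frac{1047447}{\frac{68170701436667723}{25280298568}} - \frac{2000069}{4928396} = \left(-1047447\right) \frac{25280298568}{68170701436667723} - \frac{2000069}{4928396} = - \frac{26479772894155896}{68170701436667723} - \frac{2000069}{4928396} = - \frac{266848913464200917295703}{335972212277667459362308}$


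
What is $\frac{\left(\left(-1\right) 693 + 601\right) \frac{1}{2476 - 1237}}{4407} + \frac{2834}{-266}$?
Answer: $- \frac{1105317011}{103745187} \approx -10.654$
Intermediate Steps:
$\frac{\left(\left(-1\right) 693 + 601\right) \frac{1}{2476 - 1237}}{4407} + \frac{2834}{-266} = \frac{-693 + 601}{1239} \cdot \frac{1}{4407} + 2834 \left(- \frac{1}{266}\right) = \left(-92\right) \frac{1}{1239} \cdot \frac{1}{4407} - \frac{1417}{133} = \left(- \frac{92}{1239}\right) \frac{1}{4407} - \frac{1417}{133} = - \frac{92}{5460273} - \frac{1417}{133} = - \frac{1105317011}{103745187}$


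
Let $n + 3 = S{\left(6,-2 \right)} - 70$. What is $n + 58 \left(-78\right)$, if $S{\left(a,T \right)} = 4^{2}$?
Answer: $-4581$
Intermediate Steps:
$S{\left(a,T \right)} = 16$
$n = -57$ ($n = -3 + \left(16 - 70\right) = -3 - 54 = -57$)
$n + 58 \left(-78\right) = -57 + 58 \left(-78\right) = -57 - 4524 = -4581$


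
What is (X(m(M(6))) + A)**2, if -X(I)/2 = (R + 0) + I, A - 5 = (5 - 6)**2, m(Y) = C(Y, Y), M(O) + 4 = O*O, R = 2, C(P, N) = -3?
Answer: 64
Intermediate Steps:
M(O) = -4 + O**2 (M(O) = -4 + O*O = -4 + O**2)
m(Y) = -3
A = 6 (A = 5 + (5 - 6)**2 = 5 + (-1)**2 = 5 + 1 = 6)
X(I) = -4 - 2*I (X(I) = -2*((2 + 0) + I) = -2*(2 + I) = -4 - 2*I)
(X(m(M(6))) + A)**2 = ((-4 - 2*(-3)) + 6)**2 = ((-4 + 6) + 6)**2 = (2 + 6)**2 = 8**2 = 64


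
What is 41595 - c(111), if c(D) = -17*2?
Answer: 41629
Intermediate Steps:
c(D) = -34
41595 - c(111) = 41595 - 1*(-34) = 41595 + 34 = 41629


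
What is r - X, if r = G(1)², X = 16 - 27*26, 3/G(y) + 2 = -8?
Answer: 68609/100 ≈ 686.09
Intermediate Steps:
G(y) = -3/10 (G(y) = 3/(-2 - 8) = 3/(-10) = 3*(-⅒) = -3/10)
X = -686 (X = 16 - 702 = -686)
r = 9/100 (r = (-3/10)² = 9/100 ≈ 0.090000)
r - X = 9/100 - 1*(-686) = 9/100 + 686 = 68609/100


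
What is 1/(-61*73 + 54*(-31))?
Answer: -1/6127 ≈ -0.00016321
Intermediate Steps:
1/(-61*73 + 54*(-31)) = 1/(-4453 - 1674) = 1/(-6127) = -1/6127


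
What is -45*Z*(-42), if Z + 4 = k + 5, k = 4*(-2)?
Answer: -13230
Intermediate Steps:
k = -8
Z = -7 (Z = -4 + (-8 + 5) = -4 - 3 = -7)
-45*Z*(-42) = -45*(-7)*(-42) = 315*(-42) = -13230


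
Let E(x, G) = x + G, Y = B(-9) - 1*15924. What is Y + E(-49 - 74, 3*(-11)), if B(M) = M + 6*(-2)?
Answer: -16101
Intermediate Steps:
B(M) = -12 + M (B(M) = M - 12 = -12 + M)
Y = -15945 (Y = (-12 - 9) - 1*15924 = -21 - 15924 = -15945)
E(x, G) = G + x
Y + E(-49 - 74, 3*(-11)) = -15945 + (3*(-11) + (-49 - 74)) = -15945 + (-33 - 123) = -15945 - 156 = -16101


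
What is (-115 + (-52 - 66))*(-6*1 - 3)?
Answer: 2097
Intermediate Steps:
(-115 + (-52 - 66))*(-6*1 - 3) = (-115 - 118)*(-6 - 3) = -233*(-9) = 2097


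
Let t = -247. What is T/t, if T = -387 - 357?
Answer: 744/247 ≈ 3.0121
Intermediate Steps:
T = -744
T/t = -744/(-247) = -744*(-1/247) = 744/247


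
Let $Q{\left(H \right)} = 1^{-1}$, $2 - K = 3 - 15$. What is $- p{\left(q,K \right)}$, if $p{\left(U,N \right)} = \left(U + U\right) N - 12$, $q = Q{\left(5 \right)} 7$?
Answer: $-184$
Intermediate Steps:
$K = 14$ ($K = 2 - \left(3 - 15\right) = 2 - -12 = 2 + 12 = 14$)
$Q{\left(H \right)} = 1$
$q = 7$ ($q = 1 \cdot 7 = 7$)
$p{\left(U,N \right)} = -12 + 2 N U$ ($p{\left(U,N \right)} = 2 U N - 12 = 2 N U - 12 = -12 + 2 N U$)
$- p{\left(q,K \right)} = - (-12 + 2 \cdot 14 \cdot 7) = - (-12 + 196) = \left(-1\right) 184 = -184$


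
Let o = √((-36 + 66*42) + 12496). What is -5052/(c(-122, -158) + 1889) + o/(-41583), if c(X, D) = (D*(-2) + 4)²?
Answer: -1684/34763 - 8*√238/41583 ≈ -0.051410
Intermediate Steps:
c(X, D) = (4 - 2*D)² (c(X, D) = (-2*D + 4)² = (4 - 2*D)²)
o = 8*√238 (o = √((-36 + 2772) + 12496) = √(2736 + 12496) = √15232 = 8*√238 ≈ 123.42)
-5052/(c(-122, -158) + 1889) + o/(-41583) = -5052/(4*(-2 - 158)² + 1889) + (8*√238)/(-41583) = -5052/(4*(-160)² + 1889) + (8*√238)*(-1/41583) = -5052/(4*25600 + 1889) - 8*√238/41583 = -5052/(102400 + 1889) - 8*√238/41583 = -5052/104289 - 8*√238/41583 = -5052*1/104289 - 8*√238/41583 = -1684/34763 - 8*√238/41583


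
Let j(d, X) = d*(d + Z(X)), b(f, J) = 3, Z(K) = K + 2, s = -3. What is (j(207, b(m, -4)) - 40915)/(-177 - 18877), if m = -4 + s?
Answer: -2969/19054 ≈ -0.15582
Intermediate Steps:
Z(K) = 2 + K
m = -7 (m = -4 - 3 = -7)
j(d, X) = d*(2 + X + d) (j(d, X) = d*(d + (2 + X)) = d*(2 + X + d))
(j(207, b(m, -4)) - 40915)/(-177 - 18877) = (207*(2 + 3 + 207) - 40915)/(-177 - 18877) = (207*212 - 40915)/(-19054) = (43884 - 40915)*(-1/19054) = 2969*(-1/19054) = -2969/19054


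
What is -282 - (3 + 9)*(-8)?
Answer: -186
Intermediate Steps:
-282 - (3 + 9)*(-8) = -282 - 12*(-8) = -282 - 1*(-96) = -282 + 96 = -186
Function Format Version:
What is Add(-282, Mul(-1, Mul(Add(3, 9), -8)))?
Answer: -186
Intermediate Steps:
Add(-282, Mul(-1, Mul(Add(3, 9), -8))) = Add(-282, Mul(-1, Mul(12, -8))) = Add(-282, Mul(-1, -96)) = Add(-282, 96) = -186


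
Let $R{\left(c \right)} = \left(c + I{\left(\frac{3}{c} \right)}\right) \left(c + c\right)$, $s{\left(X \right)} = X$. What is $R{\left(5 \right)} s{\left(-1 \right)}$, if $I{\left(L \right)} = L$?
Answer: $-56$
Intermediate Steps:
$R{\left(c \right)} = 2 c \left(c + \frac{3}{c}\right)$ ($R{\left(c \right)} = \left(c + \frac{3}{c}\right) \left(c + c\right) = \left(c + \frac{3}{c}\right) 2 c = 2 c \left(c + \frac{3}{c}\right)$)
$R{\left(5 \right)} s{\left(-1 \right)} = \left(6 + 2 \cdot 5^{2}\right) \left(-1\right) = \left(6 + 2 \cdot 25\right) \left(-1\right) = \left(6 + 50\right) \left(-1\right) = 56 \left(-1\right) = -56$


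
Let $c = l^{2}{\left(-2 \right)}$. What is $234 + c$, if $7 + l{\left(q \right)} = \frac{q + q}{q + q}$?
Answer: $270$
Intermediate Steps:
$l{\left(q \right)} = -6$ ($l{\left(q \right)} = -7 + \frac{q + q}{q + q} = -7 + \frac{2 q}{2 q} = -7 + 2 q \frac{1}{2 q} = -7 + 1 = -6$)
$c = 36$ ($c = \left(-6\right)^{2} = 36$)
$234 + c = 234 + 36 = 270$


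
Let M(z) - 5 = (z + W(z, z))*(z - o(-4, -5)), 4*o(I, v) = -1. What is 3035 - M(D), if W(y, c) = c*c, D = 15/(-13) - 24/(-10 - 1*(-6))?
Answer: 6339705/2197 ≈ 2885.6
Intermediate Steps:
o(I, v) = -¼ (o(I, v) = (¼)*(-1) = -¼)
D = 63/13 (D = 15*(-1/13) - 24/(-10 + 6) = -15/13 - 24/(-4) = -15/13 - 24*(-¼) = -15/13 + 6 = 63/13 ≈ 4.8462)
W(y, c) = c²
M(z) = 5 + (¼ + z)*(z + z²) (M(z) = 5 + (z + z²)*(z - 1*(-¼)) = 5 + (z + z²)*(z + ¼) = 5 + (z + z²)*(¼ + z) = 5 + (¼ + z)*(z + z²))
3035 - M(D) = 3035 - (5 + (63/13)³ + (¼)*(63/13) + 5*(63/13)²/4) = 3035 - (5 + 250047/2197 + 63/52 + (5/4)*(3969/169)) = 3035 - (5 + 250047/2197 + 63/52 + 19845/676) = 3035 - 1*328190/2197 = 3035 - 328190/2197 = 6339705/2197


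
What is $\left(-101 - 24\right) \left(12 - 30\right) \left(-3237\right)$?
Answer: $-7283250$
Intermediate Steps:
$\left(-101 - 24\right) \left(12 - 30\right) \left(-3237\right) = \left(-125\right) \left(-18\right) \left(-3237\right) = 2250 \left(-3237\right) = -7283250$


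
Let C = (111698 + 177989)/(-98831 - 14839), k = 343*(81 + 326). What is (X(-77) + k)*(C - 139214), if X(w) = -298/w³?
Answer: -1008549989452424158277/51894106110 ≈ -1.9435e+10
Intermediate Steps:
k = 139601 (k = 343*407 = 139601)
C = -289687/113670 (C = 289687/(-113670) = 289687*(-1/113670) = -289687/113670 ≈ -2.5485)
X(w) = -298/w³
(X(-77) + k)*(C - 139214) = (-298/(-77)³ + 139601)*(-289687/113670 - 139214) = (-298*(-1/456533) + 139601)*(-15824745067/113670) = (298/456533 + 139601)*(-15824745067/113670) = (63732463631/456533)*(-15824745067/113670) = -1008549989452424158277/51894106110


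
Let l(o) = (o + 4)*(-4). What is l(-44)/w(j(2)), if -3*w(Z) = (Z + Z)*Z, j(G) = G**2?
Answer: -15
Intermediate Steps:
l(o) = -16 - 4*o (l(o) = (4 + o)*(-4) = -16 - 4*o)
w(Z) = -2*Z**2/3 (w(Z) = -(Z + Z)*Z/3 = -2*Z*Z/3 = -2*Z**2/3)
l(-44)/w(j(2)) = (-16 - 4*(-44))/((-2*(2**2)**2/3)) = (-16 + 176)/((-2/3*4**2)) = 160/((-2/3*16)) = 160/(-32/3) = 160*(-3/32) = -15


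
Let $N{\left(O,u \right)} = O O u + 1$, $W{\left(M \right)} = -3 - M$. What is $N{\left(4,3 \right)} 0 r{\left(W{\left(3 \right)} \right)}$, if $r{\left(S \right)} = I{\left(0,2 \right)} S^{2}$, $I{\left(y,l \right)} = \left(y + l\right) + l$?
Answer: $0$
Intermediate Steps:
$I{\left(y,l \right)} = y + 2 l$ ($I{\left(y,l \right)} = \left(l + y\right) + l = y + 2 l$)
$N{\left(O,u \right)} = 1 + u O^{2}$ ($N{\left(O,u \right)} = O^{2} u + 1 = u O^{2} + 1 = 1 + u O^{2}$)
$r{\left(S \right)} = 4 S^{2}$ ($r{\left(S \right)} = \left(0 + 2 \cdot 2\right) S^{2} = \left(0 + 4\right) S^{2} = 4 S^{2}$)
$N{\left(4,3 \right)} 0 r{\left(W{\left(3 \right)} \right)} = \left(1 + 3 \cdot 4^{2}\right) 0 \cdot 4 \left(-3 - 3\right)^{2} = \left(1 + 3 \cdot 16\right) 0 \cdot 4 \left(-3 - 3\right)^{2} = \left(1 + 48\right) 0 \cdot 4 \left(-6\right)^{2} = 49 \cdot 0 \cdot 4 \cdot 36 = 0 \cdot 144 = 0$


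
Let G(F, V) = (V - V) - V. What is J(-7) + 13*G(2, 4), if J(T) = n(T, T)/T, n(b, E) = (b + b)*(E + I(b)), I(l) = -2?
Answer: -70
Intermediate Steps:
n(b, E) = 2*b*(-2 + E) (n(b, E) = (b + b)*(E - 2) = (2*b)*(-2 + E) = 2*b*(-2 + E))
G(F, V) = -V (G(F, V) = 0 - V = -V)
J(T) = -4 + 2*T (J(T) = (2*T*(-2 + T))/T = -4 + 2*T)
J(-7) + 13*G(2, 4) = (-4 + 2*(-7)) + 13*(-1*4) = (-4 - 14) + 13*(-4) = -18 - 52 = -70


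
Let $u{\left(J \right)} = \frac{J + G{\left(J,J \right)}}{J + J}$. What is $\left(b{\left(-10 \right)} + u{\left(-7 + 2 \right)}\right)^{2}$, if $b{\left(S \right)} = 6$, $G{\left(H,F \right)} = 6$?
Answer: $\frac{3481}{100} \approx 34.81$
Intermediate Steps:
$u{\left(J \right)} = \frac{6 + J}{2 J}$ ($u{\left(J \right)} = \frac{J + 6}{J + J} = \frac{6 + J}{2 J}$)
$\left(b{\left(-10 \right)} + u{\left(-7 + 2 \right)}\right)^{2} = \left(6 + \frac{6 + \left(-7 + 2\right)}{2 \left(-7 + 2\right)}\right)^{2} = \left(6 + \frac{6 - 5}{2 \left(-5\right)}\right)^{2} = \left(6 + \frac{1}{2} \left(- \frac{1}{5}\right) 1\right)^{2} = \left(6 - \frac{1}{10}\right)^{2} = \left(\frac{59}{10}\right)^{2} = \frac{3481}{100}$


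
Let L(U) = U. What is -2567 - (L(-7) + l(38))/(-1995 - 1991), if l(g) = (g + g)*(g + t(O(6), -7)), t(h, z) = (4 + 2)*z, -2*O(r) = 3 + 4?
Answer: -10232373/3986 ≈ -2567.1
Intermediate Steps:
O(r) = -7/2 (O(r) = -(3 + 4)/2 = -½*7 = -7/2)
t(h, z) = 6*z
l(g) = 2*g*(-42 + g) (l(g) = (g + g)*(g + 6*(-7)) = (2*g)*(g - 42) = (2*g)*(-42 + g) = 2*g*(-42 + g))
-2567 - (L(-7) + l(38))/(-1995 - 1991) = -2567 - (-7 + 2*38*(-42 + 38))/(-1995 - 1991) = -2567 - (-7 + 2*38*(-4))/(-3986) = -2567 - (-7 - 304)*(-1)/3986 = -2567 - (-311)*(-1)/3986 = -2567 - 1*311/3986 = -2567 - 311/3986 = -10232373/3986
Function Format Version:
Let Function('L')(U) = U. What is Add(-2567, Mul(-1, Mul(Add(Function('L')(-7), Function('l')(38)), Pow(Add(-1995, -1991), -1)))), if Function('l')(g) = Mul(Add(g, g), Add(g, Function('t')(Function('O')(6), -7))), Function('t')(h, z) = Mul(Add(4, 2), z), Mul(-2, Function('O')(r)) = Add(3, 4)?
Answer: Rational(-10232373, 3986) ≈ -2567.1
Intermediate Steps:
Function('O')(r) = Rational(-7, 2) (Function('O')(r) = Mul(Rational(-1, 2), Add(3, 4)) = Mul(Rational(-1, 2), 7) = Rational(-7, 2))
Function('t')(h, z) = Mul(6, z)
Function('l')(g) = Mul(2, g, Add(-42, g)) (Function('l')(g) = Mul(Add(g, g), Add(g, Mul(6, -7))) = Mul(Mul(2, g), Add(g, -42)) = Mul(Mul(2, g), Add(-42, g)) = Mul(2, g, Add(-42, g)))
Add(-2567, Mul(-1, Mul(Add(Function('L')(-7), Function('l')(38)), Pow(Add(-1995, -1991), -1)))) = Add(-2567, Mul(-1, Mul(Add(-7, Mul(2, 38, Add(-42, 38))), Pow(Add(-1995, -1991), -1)))) = Add(-2567, Mul(-1, Mul(Add(-7, Mul(2, 38, -4)), Pow(-3986, -1)))) = Add(-2567, Mul(-1, Mul(Add(-7, -304), Rational(-1, 3986)))) = Add(-2567, Mul(-1, Mul(-311, Rational(-1, 3986)))) = Add(-2567, Mul(-1, Rational(311, 3986))) = Add(-2567, Rational(-311, 3986)) = Rational(-10232373, 3986)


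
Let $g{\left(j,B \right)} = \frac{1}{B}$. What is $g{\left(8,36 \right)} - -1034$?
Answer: $\frac{37225}{36} \approx 1034.0$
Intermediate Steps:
$g{\left(8,36 \right)} - -1034 = \frac{1}{36} - -1034 = \frac{1}{36} + 1034 = \frac{37225}{36}$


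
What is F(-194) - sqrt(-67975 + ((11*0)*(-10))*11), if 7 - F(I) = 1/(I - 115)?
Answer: 2164/309 - 5*I*sqrt(2719) ≈ 7.0032 - 260.72*I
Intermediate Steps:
F(I) = 7 - 1/(-115 + I) (F(I) = 7 - 1/(I - 115) = 7 - 1/(-115 + I))
F(-194) - sqrt(-67975 + ((11*0)*(-10))*11) = (-806 + 7*(-194))/(-115 - 194) - sqrt(-67975 + ((11*0)*(-10))*11) = (-806 - 1358)/(-309) - sqrt(-67975 + (0*(-10))*11) = -1/309*(-2164) - sqrt(-67975 + 0*11) = 2164/309 - sqrt(-67975 + 0) = 2164/309 - sqrt(-67975) = 2164/309 - 5*I*sqrt(2719)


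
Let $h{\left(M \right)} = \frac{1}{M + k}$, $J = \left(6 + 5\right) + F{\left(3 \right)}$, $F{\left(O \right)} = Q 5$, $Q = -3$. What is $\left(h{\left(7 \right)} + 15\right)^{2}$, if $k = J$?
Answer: $\frac{2116}{9} \approx 235.11$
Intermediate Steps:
$F{\left(O \right)} = -15$ ($F{\left(O \right)} = \left(-3\right) 5 = -15$)
$J = -4$ ($J = \left(6 + 5\right) - 15 = 11 - 15 = -4$)
$k = -4$
$h{\left(M \right)} = \frac{1}{-4 + M}$ ($h{\left(M \right)} = \frac{1}{M - 4} = \frac{1}{-4 + M}$)
$\left(h{\left(7 \right)} + 15\right)^{2} = \left(\frac{1}{-4 + 7} + 15\right)^{2} = \left(\frac{1}{3} + 15\right)^{2} = \left(\frac{46}{3}\right)^{2} = \frac{2116}{9}$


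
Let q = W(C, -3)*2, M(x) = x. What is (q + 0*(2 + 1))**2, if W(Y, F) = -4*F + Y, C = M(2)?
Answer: 784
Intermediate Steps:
C = 2
W(Y, F) = Y - 4*F
q = 28 (q = (2 - 4*(-3))*2 = (2 + 12)*2 = 14*2 = 28)
(q + 0*(2 + 1))**2 = (28 + 0*(2 + 1))**2 = (28 + 0*3)**2 = (28 + 0)**2 = 28**2 = 784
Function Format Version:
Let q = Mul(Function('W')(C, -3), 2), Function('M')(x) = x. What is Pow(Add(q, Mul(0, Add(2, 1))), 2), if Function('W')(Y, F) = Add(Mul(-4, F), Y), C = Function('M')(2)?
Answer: 784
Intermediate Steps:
C = 2
Function('W')(Y, F) = Add(Y, Mul(-4, F))
q = 28 (q = Mul(Add(2, Mul(-4, -3)), 2) = Mul(Add(2, 12), 2) = Mul(14, 2) = 28)
Pow(Add(q, Mul(0, Add(2, 1))), 2) = Pow(Add(28, Mul(0, Add(2, 1))), 2) = Pow(Add(28, Mul(0, 3)), 2) = Pow(Add(28, 0), 2) = Pow(28, 2) = 784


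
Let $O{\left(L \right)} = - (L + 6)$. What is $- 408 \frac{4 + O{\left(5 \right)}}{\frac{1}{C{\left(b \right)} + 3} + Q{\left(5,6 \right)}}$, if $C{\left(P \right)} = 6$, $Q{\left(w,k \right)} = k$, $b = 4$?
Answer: $\frac{25704}{55} \approx 467.35$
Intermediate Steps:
$O{\left(L \right)} = -6 - L$ ($O{\left(L \right)} = - (6 + L) = -6 - L$)
$- 408 \frac{4 + O{\left(5 \right)}}{\frac{1}{C{\left(b \right)} + 3} + Q{\left(5,6 \right)}} = - 408 \frac{4 - 11}{\frac{1}{6 + 3} + 6} = - 408 \frac{4 - 11}{\frac{1}{9} + 6} = - 408 \left(- \frac{7}{\frac{55}{9}}\right) = - 408 \left(\left(-7\right) \frac{9}{55}\right) = \left(-408\right) \left(- \frac{63}{55}\right) = \frac{25704}{55}$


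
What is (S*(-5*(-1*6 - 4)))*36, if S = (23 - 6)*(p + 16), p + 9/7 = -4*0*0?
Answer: 3151800/7 ≈ 4.5026e+5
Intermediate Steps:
p = -9/7 (p = -9/7 - 4*0*0 = -9/7 + 0*0 = -9/7 + 0 = -9/7 ≈ -1.2857)
S = 1751/7 (S = (23 - 6)*(-9/7 + 16) = 17*(103/7) = 1751/7 ≈ 250.14)
(S*(-5*(-1*6 - 4)))*36 = (1751*(-5*(-1*6 - 4))/7)*36 = (1751*(-5*(-6 - 4))/7)*36 = (1751*(-5*(-10))/7)*36 = ((1751/7)*50)*36 = (87550/7)*36 = 3151800/7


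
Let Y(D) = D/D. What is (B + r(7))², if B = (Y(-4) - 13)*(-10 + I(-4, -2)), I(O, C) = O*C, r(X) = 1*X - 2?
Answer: 841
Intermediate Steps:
r(X) = -2 + X (r(X) = X - 2 = -2 + X)
I(O, C) = C*O
Y(D) = 1
B = 24 (B = (1 - 13)*(-10 - 2*(-4)) = -12*(-10 + 8) = -12*(-2) = 24)
(B + r(7))² = (24 + (-2 + 7))² = (24 + 5)² = 29² = 841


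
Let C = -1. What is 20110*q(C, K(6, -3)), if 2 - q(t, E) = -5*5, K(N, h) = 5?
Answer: 542970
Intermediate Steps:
q(t, E) = 27 (q(t, E) = 2 - (-5)*5 = 2 - 1*(-25) = 2 + 25 = 27)
20110*q(C, K(6, -3)) = 20110*27 = 542970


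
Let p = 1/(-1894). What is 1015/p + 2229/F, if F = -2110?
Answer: -4056287329/2110 ≈ -1.9224e+6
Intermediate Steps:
p = -1/1894 ≈ -0.00052798
1015/p + 2229/F = 1015/(-1/1894) + 2229/(-2110) = 1015*(-1894) + 2229*(-1/2110) = -1922410 - 2229/2110 = -4056287329/2110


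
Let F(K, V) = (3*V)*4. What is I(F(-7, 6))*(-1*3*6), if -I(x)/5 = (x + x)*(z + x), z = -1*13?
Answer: 764640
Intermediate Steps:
z = -13
F(K, V) = 12*V
I(x) = -10*x*(-13 + x) (I(x) = -5*(x + x)*(-13 + x) = -5*2*x*(-13 + x) = -10*x*(-13 + x))
I(F(-7, 6))*(-1*3*6) = (10*(12*6)*(13 - 12*6))*(-1*3*6) = (10*72*(13 - 1*72))*(-3*6) = (10*72*(13 - 72))*(-18) = (10*72*(-59))*(-18) = -42480*(-18) = 764640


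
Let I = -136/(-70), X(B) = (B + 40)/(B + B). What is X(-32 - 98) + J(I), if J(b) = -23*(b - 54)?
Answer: 1089871/910 ≈ 1197.7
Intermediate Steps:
X(B) = (40 + B)/(2*B) (X(B) = (40 + B)/((2*B)) = (40 + B)*(1/(2*B)) = (40 + B)/(2*B))
I = 68/35 (I = -136*(-1/70) = 68/35 ≈ 1.9429)
J(b) = 1242 - 23*b (J(b) = -23*(-54 + b) = 1242 - 23*b)
X(-32 - 98) + J(I) = (40 + (-32 - 98))/(2*(-32 - 98)) + (1242 - 23*68/35) = (½)*(40 - 130)/(-130) + (1242 - 1564/35) = (½)*(-1/130)*(-90) + 41906/35 = 9/26 + 41906/35 = 1089871/910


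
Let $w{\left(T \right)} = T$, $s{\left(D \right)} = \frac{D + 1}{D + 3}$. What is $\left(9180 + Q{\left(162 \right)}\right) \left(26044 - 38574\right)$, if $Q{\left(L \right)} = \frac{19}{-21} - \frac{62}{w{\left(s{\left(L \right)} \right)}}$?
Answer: $- \frac{55857331270}{489} \approx -1.1423 \cdot 10^{8}$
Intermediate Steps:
$s{\left(D \right)} = \frac{1 + D}{3 + D}$
$Q{\left(L \right)} = - \frac{19}{21} - \frac{62 \left(3 + L\right)}{1 + L}$ ($Q{\left(L \right)} = \frac{19}{-21} - \frac{62}{\frac{1}{3 + L} \left(1 + L\right)} = 19 \left(- \frac{1}{21}\right) - 62 \frac{3 + L}{1 + L} = - \frac{19}{21} - \frac{62 \left(3 + L\right)}{1 + L}$)
$\left(9180 + Q{\left(162 \right)}\right) \left(26044 - 38574\right) = \left(9180 + \frac{-3925 - 214002}{21 \left(1 + 162\right)}\right) \left(26044 - 38574\right) = \left(9180 + \frac{-3925 - 214002}{21 \cdot 163}\right) \left(-12530\right) = \left(9180 + \frac{1}{21} \cdot \frac{1}{163} \left(-217927\right)\right) \left(-12530\right) = \left(9180 - \frac{217927}{3423}\right) \left(-12530\right) = \frac{31205213}{3423} \left(-12530\right) = - \frac{55857331270}{489}$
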